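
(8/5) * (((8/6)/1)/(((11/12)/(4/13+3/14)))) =1216/1001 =1.21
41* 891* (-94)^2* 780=251774574480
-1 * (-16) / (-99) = -16 / 99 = -0.16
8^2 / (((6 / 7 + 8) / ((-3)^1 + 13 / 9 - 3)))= -9184 / 279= -32.92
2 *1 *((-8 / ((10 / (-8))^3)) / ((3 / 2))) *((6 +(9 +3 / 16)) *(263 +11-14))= 539136 / 25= 21565.44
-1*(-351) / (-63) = -5.57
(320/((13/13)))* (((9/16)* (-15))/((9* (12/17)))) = -425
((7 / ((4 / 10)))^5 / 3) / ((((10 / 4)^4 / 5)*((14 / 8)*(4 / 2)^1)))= 60025 / 3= 20008.33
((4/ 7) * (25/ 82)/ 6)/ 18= 25/ 15498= 0.00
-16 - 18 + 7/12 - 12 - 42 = -1049/12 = -87.42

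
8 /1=8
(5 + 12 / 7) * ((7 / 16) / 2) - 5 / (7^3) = 15961 / 10976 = 1.45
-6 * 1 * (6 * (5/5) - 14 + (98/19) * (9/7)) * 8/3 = 416/19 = 21.89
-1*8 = -8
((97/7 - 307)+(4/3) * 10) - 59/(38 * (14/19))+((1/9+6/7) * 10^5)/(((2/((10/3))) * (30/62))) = 755760613/2268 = 333227.78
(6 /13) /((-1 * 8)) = -0.06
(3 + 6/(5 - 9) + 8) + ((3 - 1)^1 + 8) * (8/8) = 39/2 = 19.50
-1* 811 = -811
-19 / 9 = -2.11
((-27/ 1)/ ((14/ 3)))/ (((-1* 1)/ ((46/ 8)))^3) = 985527/ 896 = 1099.92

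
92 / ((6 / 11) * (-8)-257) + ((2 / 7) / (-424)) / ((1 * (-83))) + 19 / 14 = 15475807 / 15396500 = 1.01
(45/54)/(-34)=-5/204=-0.02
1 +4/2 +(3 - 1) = 5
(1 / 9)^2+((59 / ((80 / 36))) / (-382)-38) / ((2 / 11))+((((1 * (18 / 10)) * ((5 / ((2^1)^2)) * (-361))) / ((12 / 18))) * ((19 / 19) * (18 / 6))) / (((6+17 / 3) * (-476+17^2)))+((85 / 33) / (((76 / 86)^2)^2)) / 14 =-87576232254817561 / 422272130243040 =-207.39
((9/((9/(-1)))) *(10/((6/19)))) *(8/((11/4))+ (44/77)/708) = -3767605/40887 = -92.15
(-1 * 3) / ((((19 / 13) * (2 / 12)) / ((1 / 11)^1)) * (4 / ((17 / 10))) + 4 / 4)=-1989 / 4843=-0.41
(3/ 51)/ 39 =1/ 663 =0.00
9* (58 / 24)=87 / 4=21.75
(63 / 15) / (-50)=-21 / 250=-0.08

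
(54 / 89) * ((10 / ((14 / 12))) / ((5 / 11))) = 7128 / 623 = 11.44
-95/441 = -0.22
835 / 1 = 835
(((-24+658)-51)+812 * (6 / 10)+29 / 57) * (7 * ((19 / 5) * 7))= 14952448 / 75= 199365.97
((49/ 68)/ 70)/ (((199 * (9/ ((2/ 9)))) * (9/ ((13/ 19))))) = 91/ 937158660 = 0.00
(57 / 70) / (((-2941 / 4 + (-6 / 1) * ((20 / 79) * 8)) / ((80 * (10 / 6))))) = -240160 / 1653253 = -0.15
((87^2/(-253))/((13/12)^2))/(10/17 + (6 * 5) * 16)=-9264456/174662345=-0.05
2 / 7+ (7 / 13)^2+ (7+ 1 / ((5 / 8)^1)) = 54274 / 5915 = 9.18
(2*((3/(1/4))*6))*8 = 1152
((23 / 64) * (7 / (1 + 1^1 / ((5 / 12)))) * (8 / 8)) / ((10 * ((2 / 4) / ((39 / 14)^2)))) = 34983 / 30464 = 1.15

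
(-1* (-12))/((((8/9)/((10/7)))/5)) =96.43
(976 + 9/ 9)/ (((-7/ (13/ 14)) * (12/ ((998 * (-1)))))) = 6337799/ 588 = 10778.57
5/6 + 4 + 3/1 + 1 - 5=23/6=3.83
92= 92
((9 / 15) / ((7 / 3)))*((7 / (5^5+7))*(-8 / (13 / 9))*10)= -12 / 377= -0.03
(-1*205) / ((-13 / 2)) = 410 / 13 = 31.54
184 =184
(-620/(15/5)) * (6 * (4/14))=-2480/7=-354.29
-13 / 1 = -13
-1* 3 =-3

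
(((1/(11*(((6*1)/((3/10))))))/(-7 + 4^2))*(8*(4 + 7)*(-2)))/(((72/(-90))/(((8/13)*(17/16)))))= 17/234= 0.07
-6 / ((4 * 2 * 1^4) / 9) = -27 / 4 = -6.75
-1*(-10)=10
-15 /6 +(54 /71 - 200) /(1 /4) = -113523 /142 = -799.46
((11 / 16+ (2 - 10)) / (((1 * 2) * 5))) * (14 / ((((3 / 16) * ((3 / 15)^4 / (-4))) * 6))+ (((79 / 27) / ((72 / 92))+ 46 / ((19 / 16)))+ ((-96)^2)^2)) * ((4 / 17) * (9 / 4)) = -10191996434399 / 310080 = -32868925.55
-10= -10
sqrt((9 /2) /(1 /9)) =9* sqrt(2) /2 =6.36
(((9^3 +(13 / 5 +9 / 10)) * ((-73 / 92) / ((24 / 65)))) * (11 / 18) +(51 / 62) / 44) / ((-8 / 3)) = 26074288439 / 72281088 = 360.73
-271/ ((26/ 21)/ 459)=-2612169/ 26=-100468.04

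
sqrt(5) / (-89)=-sqrt(5) / 89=-0.03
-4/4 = -1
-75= -75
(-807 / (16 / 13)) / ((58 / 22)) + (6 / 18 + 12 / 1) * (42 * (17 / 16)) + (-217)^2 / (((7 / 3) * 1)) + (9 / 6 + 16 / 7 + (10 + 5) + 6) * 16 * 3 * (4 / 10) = 340366879 / 16240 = 20958.55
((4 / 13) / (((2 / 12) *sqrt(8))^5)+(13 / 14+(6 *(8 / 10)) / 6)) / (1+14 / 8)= 22 / 35+486 *sqrt(2) / 143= 5.43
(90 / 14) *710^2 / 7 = 22684500 / 49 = 462948.98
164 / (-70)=-82 / 35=-2.34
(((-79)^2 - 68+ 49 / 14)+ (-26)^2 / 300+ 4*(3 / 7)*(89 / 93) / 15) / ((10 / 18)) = 603365943 / 54250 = 11121.95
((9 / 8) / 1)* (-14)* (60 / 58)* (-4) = 1890 / 29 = 65.17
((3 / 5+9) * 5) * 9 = 432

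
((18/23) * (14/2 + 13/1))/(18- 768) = -12/575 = -0.02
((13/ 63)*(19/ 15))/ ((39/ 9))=19/ 315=0.06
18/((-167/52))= -936/167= -5.60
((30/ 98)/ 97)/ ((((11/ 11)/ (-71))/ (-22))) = 23430/ 4753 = 4.93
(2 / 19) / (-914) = -1 / 8683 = -0.00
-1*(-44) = 44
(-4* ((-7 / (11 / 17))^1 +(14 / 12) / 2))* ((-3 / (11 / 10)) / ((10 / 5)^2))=-6755 / 242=-27.91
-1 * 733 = -733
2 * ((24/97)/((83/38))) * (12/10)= 10944/40255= 0.27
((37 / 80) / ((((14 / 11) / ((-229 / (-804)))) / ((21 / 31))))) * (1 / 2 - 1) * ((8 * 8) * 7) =-652421 / 41540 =-15.71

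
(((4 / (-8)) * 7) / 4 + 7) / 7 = 7 / 8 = 0.88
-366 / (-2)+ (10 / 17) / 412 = 640871 / 3502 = 183.00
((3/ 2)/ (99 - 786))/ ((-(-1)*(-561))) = 0.00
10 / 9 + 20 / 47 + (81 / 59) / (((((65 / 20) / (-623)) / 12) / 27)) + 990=-27342525164 / 324441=-84275.80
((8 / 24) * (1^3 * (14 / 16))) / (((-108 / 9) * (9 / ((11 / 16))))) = -77 / 41472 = -0.00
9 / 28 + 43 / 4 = 155 / 14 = 11.07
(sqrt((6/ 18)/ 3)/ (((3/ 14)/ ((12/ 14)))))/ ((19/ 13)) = 52/ 57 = 0.91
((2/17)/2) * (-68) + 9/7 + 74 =499/7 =71.29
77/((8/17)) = 1309/8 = 163.62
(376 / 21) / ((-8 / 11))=-517 / 21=-24.62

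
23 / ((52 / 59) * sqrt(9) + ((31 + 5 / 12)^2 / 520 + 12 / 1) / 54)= 422081280 / 53245367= 7.93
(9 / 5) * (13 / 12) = 39 / 20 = 1.95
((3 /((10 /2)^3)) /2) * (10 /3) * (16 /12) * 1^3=4 /75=0.05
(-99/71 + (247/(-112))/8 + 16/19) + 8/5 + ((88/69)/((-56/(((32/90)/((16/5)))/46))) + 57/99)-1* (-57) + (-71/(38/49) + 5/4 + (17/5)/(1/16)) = 4262402002981/189903111552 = 22.45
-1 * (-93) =93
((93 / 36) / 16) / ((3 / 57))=589 / 192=3.07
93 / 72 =31 / 24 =1.29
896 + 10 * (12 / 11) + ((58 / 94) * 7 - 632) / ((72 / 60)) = 1190677 / 3102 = 383.84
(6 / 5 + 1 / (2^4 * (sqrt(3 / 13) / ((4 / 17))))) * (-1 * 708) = -871.27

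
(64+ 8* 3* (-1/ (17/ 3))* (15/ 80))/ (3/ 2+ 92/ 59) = 126791/ 6137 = 20.66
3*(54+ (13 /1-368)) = -903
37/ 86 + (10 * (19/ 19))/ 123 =5411/ 10578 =0.51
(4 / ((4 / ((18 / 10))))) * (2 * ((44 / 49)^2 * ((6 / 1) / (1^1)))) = 209088 / 12005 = 17.42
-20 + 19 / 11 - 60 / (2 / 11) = -3831 / 11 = -348.27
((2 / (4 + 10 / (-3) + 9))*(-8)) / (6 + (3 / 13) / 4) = -832 / 3045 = -0.27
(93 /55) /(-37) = -93 /2035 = -0.05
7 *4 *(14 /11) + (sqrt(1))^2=403 /11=36.64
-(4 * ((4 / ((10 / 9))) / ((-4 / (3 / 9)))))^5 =2.49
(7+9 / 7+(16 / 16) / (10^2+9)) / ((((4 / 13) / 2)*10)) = 82277 / 15260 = 5.39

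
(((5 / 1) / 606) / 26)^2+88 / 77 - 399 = -691380527585 / 1737760752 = -397.86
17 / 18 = 0.94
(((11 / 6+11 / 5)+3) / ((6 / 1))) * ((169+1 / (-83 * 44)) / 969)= 43408819 / 212327280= 0.20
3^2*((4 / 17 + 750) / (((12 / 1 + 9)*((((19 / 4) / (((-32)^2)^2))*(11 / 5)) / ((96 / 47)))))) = 11004511518720 / 166991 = 65898829.99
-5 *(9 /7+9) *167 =-60120 /7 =-8588.57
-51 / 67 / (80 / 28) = -357 / 1340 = -0.27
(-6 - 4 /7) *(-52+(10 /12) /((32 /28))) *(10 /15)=56603 /252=224.62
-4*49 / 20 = -49 / 5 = -9.80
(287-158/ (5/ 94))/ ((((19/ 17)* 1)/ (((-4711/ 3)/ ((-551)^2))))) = 12.42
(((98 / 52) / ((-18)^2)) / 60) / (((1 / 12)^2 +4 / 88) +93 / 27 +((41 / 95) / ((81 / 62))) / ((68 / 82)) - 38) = -174097 / 61246365882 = -0.00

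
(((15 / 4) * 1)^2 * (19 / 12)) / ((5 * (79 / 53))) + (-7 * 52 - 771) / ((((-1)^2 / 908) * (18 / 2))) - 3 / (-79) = -5210474807 / 45504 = -114505.86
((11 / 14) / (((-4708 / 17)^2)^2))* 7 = 83521 / 89327077852672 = 0.00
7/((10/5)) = 7/2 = 3.50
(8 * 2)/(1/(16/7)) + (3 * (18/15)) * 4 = 1784/35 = 50.97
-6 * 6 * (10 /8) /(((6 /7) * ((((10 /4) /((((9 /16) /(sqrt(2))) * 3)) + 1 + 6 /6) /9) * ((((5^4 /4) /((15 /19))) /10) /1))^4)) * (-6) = 21274879815691960889088 /258724662468828125-3008720604923259899904 * sqrt(2) /51744932493765625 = 0.05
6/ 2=3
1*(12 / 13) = 12 / 13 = 0.92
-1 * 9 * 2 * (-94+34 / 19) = 31536 / 19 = 1659.79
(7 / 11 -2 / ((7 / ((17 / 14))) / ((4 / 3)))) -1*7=-11038 / 1617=-6.83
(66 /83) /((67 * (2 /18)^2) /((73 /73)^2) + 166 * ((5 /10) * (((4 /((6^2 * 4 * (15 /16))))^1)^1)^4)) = 21921941250 /22805339209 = 0.96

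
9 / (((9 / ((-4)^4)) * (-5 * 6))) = -128 / 15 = -8.53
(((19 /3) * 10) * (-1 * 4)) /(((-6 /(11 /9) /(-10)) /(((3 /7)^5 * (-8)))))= 1003200 /16807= 59.69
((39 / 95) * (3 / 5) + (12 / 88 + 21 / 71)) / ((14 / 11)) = 503379 / 944300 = 0.53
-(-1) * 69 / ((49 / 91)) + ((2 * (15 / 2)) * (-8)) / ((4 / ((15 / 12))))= 1269 / 14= 90.64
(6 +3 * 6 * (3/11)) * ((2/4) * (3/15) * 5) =60/11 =5.45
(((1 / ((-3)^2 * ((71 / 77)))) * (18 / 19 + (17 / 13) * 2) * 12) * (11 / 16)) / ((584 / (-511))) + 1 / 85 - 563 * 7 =-3944.09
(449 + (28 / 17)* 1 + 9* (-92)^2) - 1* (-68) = 76694.65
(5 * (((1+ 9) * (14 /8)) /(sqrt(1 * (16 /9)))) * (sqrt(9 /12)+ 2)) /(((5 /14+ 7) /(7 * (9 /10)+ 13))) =141855 * sqrt(3) /1648+ 141855 /412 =493.40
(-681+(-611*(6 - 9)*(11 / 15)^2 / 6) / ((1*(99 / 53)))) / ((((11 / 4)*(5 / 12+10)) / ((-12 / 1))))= 76858784 / 309375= 248.43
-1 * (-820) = 820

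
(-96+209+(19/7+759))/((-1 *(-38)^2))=-6123/10108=-0.61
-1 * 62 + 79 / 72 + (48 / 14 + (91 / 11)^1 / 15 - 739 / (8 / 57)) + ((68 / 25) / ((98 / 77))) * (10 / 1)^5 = 1444156477 / 6930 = 208391.99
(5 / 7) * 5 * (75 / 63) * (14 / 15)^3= 280 / 81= 3.46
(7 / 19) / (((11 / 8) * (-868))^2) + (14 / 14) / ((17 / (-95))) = -1469210367 / 262911341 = -5.59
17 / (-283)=-17 / 283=-0.06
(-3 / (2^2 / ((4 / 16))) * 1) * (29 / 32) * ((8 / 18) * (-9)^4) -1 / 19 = -1205165 / 2432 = -495.54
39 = 39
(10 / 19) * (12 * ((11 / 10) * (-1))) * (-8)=1056 / 19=55.58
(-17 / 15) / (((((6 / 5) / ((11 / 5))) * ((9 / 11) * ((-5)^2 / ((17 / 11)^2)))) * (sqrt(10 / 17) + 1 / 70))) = 584647 / 99190575-481474 * sqrt(170) / 19838115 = -0.31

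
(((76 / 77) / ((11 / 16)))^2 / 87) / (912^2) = 0.00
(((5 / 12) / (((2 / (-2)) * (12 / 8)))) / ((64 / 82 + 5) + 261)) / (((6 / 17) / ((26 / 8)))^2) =-10012405 / 113405184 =-0.09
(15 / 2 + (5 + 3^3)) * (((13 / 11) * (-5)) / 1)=-5135 / 22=-233.41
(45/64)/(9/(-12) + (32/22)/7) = -3465/2672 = -1.30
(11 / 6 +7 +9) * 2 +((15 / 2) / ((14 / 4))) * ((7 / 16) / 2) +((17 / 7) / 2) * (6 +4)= 32443 / 672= 48.28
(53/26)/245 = 53/6370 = 0.01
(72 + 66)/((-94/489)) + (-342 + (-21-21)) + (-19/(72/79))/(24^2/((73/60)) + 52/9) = -130445482763/118378336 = -1101.94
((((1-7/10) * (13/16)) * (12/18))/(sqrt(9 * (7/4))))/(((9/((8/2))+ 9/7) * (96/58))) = 0.01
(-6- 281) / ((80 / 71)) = -254.71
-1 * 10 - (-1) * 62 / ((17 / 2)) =-46 / 17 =-2.71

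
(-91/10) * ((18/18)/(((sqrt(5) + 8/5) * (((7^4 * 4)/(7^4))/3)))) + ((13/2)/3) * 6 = 1066/61 - 1365 * sqrt(5)/488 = 11.22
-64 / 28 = -16 / 7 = -2.29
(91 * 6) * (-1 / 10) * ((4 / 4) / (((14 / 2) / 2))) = -78 / 5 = -15.60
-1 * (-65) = 65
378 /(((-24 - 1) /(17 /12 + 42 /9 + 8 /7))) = -5463 /50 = -109.26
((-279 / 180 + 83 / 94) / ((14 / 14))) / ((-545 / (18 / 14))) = 5643 / 3586100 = 0.00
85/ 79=1.08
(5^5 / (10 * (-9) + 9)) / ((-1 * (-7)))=-3125 / 567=-5.51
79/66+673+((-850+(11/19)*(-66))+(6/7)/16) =-7512563/35112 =-213.96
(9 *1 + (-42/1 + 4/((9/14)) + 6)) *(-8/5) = 1496/45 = 33.24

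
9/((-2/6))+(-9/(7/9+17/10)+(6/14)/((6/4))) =-47371/1561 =-30.35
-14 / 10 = -7 / 5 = -1.40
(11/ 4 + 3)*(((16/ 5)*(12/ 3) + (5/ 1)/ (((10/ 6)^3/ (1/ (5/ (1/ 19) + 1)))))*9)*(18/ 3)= 6364629/ 1600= 3977.89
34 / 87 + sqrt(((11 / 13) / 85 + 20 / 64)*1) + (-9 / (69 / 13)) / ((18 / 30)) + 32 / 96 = -1402 / 667 + sqrt(6299605) / 4420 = -1.53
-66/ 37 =-1.78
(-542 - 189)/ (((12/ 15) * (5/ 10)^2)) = -3655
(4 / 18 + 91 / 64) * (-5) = -8.22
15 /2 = 7.50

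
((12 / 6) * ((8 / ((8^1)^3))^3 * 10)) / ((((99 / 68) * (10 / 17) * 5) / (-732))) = -17629 / 1351680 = -0.01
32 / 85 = 0.38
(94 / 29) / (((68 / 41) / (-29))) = -1927 / 34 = -56.68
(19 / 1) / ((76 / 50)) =25 / 2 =12.50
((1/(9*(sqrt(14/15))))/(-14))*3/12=-sqrt(210)/7056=-0.00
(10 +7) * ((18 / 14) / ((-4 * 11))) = -153 / 308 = -0.50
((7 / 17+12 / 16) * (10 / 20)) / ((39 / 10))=395 / 2652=0.15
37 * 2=74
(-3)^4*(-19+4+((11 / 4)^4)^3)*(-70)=-8896730996893635 / 8388608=-1060572981.46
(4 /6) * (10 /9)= 20 /27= 0.74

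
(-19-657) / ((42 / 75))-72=-8954 / 7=-1279.14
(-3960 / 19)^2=43439.34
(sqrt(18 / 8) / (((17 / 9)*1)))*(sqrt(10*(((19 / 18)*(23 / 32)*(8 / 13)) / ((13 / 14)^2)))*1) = 63*sqrt(28405) / 5746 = 1.85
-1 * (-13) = 13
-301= -301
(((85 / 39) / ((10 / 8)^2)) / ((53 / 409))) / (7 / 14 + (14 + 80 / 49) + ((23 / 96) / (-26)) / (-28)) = 1395494912 / 2091515945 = 0.67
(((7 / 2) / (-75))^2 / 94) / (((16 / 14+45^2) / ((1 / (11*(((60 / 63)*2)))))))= 2401 / 4399566600000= 0.00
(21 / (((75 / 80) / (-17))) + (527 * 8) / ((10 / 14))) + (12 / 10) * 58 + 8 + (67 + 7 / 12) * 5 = 356227 / 60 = 5937.12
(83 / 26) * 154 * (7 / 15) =44737 / 195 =229.42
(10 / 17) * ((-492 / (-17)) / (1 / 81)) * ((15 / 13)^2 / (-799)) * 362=-32459454000 / 39023959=-831.78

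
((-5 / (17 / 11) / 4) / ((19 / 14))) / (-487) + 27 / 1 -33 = -1887227 / 314602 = -6.00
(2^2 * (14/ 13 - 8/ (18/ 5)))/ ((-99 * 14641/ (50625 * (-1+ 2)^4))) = 335000/ 2093663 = 0.16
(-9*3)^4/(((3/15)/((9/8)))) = 2989355.62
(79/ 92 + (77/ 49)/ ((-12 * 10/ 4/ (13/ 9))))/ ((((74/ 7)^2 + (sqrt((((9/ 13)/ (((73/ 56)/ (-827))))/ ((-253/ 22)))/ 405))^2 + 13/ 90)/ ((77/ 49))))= 710655803/ 64681197786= 0.01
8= 8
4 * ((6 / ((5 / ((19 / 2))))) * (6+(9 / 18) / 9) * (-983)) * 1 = -4071586 / 15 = -271439.07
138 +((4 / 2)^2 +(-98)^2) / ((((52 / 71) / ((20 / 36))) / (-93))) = -26428628 / 39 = -677657.13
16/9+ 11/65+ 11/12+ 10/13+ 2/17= 149197/39780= 3.75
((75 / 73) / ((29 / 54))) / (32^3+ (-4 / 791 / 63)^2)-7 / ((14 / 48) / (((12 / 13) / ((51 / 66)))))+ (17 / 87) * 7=-5394882242226106729 / 197601641893210776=-27.30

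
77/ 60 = 1.28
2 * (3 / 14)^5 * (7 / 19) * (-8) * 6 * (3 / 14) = -2187 / 638666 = -0.00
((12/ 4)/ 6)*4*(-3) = -6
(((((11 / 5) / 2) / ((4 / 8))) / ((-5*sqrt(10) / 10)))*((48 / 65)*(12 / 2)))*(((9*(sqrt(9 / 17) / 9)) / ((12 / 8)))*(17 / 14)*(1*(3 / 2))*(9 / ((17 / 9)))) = -384912*sqrt(170) / 193375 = -25.95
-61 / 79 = -0.77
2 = 2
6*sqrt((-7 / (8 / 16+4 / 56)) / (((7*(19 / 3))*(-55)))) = 0.43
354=354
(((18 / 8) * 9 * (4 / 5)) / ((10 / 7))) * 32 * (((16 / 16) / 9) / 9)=112 / 25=4.48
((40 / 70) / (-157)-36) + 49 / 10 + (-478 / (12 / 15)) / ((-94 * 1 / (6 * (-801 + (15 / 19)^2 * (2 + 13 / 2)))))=-11328946364061 / 372934660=-30377.83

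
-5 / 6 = -0.83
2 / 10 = 0.20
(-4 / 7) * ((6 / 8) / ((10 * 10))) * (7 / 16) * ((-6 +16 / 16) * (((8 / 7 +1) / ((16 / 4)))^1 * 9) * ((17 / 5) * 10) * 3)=4131 / 896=4.61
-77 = -77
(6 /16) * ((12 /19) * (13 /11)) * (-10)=-585 /209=-2.80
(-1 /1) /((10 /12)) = -6 /5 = -1.20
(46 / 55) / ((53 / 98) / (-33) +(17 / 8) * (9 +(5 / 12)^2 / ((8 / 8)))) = 2596608 / 60470735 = 0.04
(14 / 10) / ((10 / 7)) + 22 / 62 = 2069 / 1550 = 1.33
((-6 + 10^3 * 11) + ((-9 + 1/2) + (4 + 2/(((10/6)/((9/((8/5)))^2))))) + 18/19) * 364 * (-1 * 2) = -610180207/76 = -8028686.93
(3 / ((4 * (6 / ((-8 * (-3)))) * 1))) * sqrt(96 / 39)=12 * sqrt(26) / 13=4.71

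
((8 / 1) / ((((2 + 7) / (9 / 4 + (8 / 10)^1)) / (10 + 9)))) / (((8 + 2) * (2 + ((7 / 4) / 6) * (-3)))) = 9272 / 2025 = 4.58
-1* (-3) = 3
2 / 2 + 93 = 94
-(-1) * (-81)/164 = -81/164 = -0.49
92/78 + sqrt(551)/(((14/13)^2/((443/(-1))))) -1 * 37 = -74867 * sqrt(551)/196 -1397/39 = -9002.06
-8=-8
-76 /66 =-38 /33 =-1.15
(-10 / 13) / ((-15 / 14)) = 0.72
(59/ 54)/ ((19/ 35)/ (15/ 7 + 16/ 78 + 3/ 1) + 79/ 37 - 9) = -0.16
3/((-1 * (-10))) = 3/10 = 0.30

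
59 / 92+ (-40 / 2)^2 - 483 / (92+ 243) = 12303329 / 30820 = 399.20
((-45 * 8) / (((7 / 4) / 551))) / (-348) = 2280 / 7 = 325.71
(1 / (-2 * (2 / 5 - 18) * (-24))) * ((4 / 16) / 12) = -5 / 202752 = -0.00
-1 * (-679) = 679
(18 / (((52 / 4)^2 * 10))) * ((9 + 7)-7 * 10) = -486 / 845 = -0.58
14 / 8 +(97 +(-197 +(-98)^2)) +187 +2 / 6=116317 / 12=9693.08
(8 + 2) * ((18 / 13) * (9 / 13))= 1620 / 169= 9.59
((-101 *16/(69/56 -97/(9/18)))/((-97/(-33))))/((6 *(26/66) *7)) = 2346432/13612495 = 0.17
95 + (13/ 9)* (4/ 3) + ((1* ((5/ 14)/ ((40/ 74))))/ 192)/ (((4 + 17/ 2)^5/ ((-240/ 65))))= 2325654295876/ 23994140625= 96.93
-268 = -268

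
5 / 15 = 1 / 3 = 0.33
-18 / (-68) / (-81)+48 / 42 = 2441 / 2142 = 1.14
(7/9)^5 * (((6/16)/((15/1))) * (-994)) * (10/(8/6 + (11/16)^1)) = -66824632/1909251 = -35.00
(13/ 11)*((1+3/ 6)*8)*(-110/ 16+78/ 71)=-81.92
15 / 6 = 5 / 2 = 2.50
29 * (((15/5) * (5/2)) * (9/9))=435/2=217.50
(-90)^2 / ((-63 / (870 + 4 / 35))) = -5481720 / 49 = -111871.84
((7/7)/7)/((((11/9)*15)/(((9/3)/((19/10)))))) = 18/1463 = 0.01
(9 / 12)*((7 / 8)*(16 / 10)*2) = 21 / 10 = 2.10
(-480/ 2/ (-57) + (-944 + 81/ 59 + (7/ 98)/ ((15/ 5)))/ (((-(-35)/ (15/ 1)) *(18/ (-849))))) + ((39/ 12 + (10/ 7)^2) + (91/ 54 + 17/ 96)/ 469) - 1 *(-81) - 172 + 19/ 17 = 146518542350857/ 7722201312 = 18973.68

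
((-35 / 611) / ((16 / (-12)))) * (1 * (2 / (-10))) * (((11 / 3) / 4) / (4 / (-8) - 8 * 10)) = 11 / 112424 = 0.00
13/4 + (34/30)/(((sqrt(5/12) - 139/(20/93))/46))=3.17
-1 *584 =-584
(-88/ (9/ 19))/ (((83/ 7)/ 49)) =-573496/ 747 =-767.73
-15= -15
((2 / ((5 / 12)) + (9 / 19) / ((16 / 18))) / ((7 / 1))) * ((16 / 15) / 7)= 386 / 3325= 0.12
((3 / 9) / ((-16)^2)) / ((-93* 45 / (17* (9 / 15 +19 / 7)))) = -493 / 28123200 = -0.00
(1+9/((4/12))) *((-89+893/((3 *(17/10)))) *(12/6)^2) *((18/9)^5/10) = 7868672/255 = 30857.54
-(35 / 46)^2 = -0.58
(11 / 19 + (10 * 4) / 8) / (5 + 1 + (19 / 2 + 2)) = 212 / 665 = 0.32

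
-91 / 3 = -30.33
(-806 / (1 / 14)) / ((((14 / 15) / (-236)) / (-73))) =-208286520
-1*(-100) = 100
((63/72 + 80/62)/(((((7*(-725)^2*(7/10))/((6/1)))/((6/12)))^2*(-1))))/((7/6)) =-0.00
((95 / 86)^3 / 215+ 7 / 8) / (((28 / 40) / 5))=301288525 / 47863214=6.29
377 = 377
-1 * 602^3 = -218167208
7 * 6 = 42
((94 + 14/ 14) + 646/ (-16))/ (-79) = -437/ 632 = -0.69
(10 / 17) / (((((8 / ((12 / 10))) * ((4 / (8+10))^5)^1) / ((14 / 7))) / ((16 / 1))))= 177147 / 34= 5210.21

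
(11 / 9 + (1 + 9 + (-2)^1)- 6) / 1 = 29 / 9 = 3.22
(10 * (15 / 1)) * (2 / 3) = 100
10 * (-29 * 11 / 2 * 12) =-19140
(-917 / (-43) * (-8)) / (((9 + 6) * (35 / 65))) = -13624 / 645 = -21.12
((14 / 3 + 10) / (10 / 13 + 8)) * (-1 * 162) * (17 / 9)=-9724 / 19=-511.79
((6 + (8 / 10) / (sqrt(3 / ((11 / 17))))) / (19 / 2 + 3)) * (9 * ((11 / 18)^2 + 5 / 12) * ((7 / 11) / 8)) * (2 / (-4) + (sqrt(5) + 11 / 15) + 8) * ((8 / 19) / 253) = 896 * (30 * sqrt(5) + 247) * (2 * sqrt(561) + 765) / 45507268125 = 0.01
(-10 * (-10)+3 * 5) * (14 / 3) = 1610 / 3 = 536.67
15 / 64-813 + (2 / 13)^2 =-812.74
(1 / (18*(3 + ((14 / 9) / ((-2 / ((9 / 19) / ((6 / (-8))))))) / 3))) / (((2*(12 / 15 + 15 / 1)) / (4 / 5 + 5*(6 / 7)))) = 0.00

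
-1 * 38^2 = -1444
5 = 5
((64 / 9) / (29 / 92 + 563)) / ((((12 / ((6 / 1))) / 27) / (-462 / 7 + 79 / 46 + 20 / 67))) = -12620736 / 1157425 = -10.90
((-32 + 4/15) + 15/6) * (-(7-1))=877/5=175.40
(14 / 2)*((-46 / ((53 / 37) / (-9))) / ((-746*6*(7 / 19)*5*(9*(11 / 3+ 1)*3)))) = -16169 / 8302980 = -0.00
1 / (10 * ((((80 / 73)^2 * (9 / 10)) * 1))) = 5329 / 57600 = 0.09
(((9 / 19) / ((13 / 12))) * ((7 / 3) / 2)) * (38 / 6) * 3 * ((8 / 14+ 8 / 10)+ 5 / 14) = 1089 / 65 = 16.75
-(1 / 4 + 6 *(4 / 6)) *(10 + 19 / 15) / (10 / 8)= -2873 / 75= -38.31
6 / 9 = 2 / 3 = 0.67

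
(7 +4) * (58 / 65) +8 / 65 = 646 / 65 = 9.94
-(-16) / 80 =1 / 5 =0.20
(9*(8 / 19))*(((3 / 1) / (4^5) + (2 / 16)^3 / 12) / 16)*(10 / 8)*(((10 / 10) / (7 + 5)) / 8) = 0.00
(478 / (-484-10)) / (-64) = 239 / 15808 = 0.02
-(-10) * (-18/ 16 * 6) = -135/ 2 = -67.50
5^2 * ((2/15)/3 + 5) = 1135/9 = 126.11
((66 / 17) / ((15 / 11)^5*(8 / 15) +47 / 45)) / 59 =478321470 / 25871780191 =0.02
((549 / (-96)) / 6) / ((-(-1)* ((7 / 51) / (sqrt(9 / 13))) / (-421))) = 3929193* sqrt(13) / 5824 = 2432.50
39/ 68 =0.57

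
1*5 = 5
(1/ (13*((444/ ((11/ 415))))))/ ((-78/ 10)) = -11/ 18683964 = -0.00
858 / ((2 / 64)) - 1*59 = 27397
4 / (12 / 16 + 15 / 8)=32 / 21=1.52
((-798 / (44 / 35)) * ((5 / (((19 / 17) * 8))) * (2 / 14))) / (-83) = 8925 / 14608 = 0.61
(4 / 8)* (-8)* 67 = -268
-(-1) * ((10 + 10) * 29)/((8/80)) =5800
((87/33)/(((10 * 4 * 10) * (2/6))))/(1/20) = 87/220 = 0.40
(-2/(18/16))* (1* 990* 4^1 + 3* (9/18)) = -7042.67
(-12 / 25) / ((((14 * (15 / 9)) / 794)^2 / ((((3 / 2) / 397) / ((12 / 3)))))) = -0.53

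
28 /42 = 2 /3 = 0.67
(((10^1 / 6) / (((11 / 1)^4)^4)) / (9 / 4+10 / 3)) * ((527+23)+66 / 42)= 7020 / 1959129391455940319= 0.00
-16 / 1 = -16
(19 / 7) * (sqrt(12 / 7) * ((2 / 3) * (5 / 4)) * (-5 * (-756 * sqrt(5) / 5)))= 3420 * sqrt(105) / 7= 5006.37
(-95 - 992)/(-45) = 1087/45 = 24.16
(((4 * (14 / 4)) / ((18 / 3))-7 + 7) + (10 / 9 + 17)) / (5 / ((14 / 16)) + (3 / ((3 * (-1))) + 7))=644 / 369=1.75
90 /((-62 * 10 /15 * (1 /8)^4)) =-276480 /31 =-8918.71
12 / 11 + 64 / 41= 1196 / 451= 2.65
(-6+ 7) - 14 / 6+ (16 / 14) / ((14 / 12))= -52 / 147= -0.35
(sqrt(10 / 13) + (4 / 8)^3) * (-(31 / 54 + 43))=-181 * sqrt(130) / 54 - 2353 / 432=-43.66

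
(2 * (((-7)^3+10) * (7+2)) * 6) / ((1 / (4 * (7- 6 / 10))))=-920678.40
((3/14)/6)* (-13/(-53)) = 13/1484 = 0.01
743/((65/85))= 12631/13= 971.62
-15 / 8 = -1.88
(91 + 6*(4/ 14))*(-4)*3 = -7788/ 7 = -1112.57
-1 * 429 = -429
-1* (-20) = 20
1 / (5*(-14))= -1 / 70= -0.01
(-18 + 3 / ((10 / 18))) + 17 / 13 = -734 / 65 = -11.29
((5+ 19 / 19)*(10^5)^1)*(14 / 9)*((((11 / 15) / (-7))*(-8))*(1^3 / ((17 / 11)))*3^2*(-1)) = -77440000 / 17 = -4555294.12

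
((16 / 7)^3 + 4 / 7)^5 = 1456460015899231232 / 4747561509943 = 306780.65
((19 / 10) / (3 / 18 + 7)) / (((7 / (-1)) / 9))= -513 / 1505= -0.34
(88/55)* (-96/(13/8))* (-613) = 3766272/65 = 57942.65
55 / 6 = 9.17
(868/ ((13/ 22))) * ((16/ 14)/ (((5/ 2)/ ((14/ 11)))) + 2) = 246512/ 65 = 3792.49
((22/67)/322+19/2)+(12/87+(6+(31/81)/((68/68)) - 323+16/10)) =-77378786717/253386630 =-305.38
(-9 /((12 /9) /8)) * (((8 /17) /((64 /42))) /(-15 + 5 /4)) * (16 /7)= 2592 /935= 2.77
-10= -10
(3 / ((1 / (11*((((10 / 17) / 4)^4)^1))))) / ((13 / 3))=61875 / 17372368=0.00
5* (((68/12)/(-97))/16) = -85/4656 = -0.02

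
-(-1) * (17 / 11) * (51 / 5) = 867 / 55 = 15.76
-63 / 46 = -1.37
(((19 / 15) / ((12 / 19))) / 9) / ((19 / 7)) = 133 / 1620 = 0.08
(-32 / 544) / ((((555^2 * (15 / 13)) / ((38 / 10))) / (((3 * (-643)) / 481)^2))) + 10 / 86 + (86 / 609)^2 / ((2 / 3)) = 67055155593015176 / 458711595667154375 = 0.15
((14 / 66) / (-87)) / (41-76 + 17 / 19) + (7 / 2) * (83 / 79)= 540459031 / 146972232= 3.68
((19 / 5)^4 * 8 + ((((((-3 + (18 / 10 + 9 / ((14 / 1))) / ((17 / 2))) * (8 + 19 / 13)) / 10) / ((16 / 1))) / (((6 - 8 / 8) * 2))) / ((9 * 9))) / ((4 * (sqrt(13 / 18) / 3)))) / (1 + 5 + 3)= 1042568 / 5625 - 11029 * sqrt(26) / 2895984000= 185.35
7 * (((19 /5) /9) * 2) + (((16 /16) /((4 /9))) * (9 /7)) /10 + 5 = 5645 /504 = 11.20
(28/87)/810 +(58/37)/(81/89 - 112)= -176761604/12889632465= -0.01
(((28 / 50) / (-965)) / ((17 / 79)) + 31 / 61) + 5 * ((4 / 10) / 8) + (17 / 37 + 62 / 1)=234060246157 / 3702608500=63.21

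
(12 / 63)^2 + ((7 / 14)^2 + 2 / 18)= 701 / 1764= 0.40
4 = 4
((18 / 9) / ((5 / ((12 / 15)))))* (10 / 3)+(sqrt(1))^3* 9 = 151 / 15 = 10.07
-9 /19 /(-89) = 9 /1691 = 0.01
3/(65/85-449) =-17/2540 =-0.01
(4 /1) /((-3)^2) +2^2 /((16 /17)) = 169 /36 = 4.69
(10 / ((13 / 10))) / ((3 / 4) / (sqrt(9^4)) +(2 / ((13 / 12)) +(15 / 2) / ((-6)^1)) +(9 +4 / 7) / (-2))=-18900 / 10271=-1.84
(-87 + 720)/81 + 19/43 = 9586/1161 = 8.26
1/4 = 0.25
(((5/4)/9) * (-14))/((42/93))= -155/36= -4.31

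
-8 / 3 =-2.67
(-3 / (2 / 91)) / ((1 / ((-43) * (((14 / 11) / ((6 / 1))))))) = 27391 / 22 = 1245.05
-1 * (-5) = 5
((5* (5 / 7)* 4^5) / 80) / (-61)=-320 / 427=-0.75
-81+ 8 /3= -235 /3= -78.33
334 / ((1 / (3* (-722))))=-723444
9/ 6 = 3/ 2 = 1.50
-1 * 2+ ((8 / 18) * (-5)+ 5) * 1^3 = 7 / 9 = 0.78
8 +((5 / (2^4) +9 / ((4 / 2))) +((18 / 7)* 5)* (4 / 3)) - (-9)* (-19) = -15797 / 112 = -141.04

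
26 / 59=0.44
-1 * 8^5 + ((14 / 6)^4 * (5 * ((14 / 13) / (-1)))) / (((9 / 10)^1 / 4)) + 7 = -317198797 / 9477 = -33470.38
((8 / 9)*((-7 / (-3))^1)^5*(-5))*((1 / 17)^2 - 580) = 178289.93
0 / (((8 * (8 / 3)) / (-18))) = 0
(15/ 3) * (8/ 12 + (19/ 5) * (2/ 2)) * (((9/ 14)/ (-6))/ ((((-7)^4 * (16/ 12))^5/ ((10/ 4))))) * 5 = -407025/ 4575607718570262585344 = -0.00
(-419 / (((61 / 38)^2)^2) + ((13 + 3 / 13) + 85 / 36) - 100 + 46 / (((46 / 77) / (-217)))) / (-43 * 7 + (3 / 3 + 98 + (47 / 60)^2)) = 10922770434742700 / 130495431461603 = 83.70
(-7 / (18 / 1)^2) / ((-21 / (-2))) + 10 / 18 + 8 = 8.55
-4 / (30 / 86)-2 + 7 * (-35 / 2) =-4079 / 30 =-135.97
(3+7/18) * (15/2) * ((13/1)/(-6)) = -55.07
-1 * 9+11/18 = -151/18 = -8.39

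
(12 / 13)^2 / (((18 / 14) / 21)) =2352 / 169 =13.92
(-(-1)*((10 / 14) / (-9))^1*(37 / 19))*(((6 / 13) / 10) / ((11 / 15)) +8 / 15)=-47323 / 513513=-0.09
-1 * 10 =-10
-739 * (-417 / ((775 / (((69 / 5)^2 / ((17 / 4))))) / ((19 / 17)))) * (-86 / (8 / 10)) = -2397346046262 / 1119875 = -2140726.46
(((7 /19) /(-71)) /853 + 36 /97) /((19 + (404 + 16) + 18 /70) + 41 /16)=23197671280 /27616317201171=0.00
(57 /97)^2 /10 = 3249 /94090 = 0.03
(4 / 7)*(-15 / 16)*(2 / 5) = -3 / 14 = -0.21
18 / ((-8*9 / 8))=-2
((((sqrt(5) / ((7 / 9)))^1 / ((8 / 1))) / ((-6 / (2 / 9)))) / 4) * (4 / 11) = -sqrt(5) / 1848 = -0.00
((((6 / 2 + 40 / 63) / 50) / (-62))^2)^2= 2750058481 / 1454819029568100000000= 0.00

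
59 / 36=1.64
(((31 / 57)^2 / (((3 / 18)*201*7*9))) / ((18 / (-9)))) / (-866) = 961 / 11876349114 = 0.00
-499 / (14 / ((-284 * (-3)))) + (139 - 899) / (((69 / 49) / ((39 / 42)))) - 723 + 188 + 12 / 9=-5055809 / 161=-31402.54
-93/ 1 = -93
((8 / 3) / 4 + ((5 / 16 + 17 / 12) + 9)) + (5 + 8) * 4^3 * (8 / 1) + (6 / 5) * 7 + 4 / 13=20829443 / 3120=6676.10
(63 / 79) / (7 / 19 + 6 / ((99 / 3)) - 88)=-1881 / 206269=-0.01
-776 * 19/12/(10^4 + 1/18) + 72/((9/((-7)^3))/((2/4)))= -246983488/180001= -1372.12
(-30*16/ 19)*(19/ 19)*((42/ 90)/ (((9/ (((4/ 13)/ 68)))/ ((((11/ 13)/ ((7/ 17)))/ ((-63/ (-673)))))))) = -236896/ 1820637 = -0.13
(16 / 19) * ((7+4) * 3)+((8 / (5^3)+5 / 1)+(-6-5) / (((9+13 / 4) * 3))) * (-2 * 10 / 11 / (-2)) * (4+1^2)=7595818 / 153615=49.45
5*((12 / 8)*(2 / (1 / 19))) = 285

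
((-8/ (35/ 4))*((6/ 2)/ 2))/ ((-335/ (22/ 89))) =1056/ 1043525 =0.00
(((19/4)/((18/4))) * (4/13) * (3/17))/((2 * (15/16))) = 304/9945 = 0.03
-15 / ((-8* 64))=15 / 512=0.03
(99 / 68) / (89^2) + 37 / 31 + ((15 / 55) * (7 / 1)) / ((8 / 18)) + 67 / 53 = 32870600985 / 4867311922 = 6.75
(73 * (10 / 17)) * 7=5110 / 17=300.59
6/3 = 2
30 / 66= 5 / 11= 0.45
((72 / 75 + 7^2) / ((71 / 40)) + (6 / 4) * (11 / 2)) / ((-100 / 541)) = -27960503 / 142000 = -196.90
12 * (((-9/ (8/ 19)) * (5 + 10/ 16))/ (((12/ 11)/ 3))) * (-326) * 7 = 289739835/ 32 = 9054369.84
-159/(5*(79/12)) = -4.83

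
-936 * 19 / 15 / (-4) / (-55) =-1482 / 275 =-5.39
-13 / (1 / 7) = -91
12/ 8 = 3/ 2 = 1.50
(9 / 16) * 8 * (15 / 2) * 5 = 675 / 4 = 168.75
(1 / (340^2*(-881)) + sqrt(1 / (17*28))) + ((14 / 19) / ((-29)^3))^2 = -194769873281 / 21869000363229011600 + sqrt(119) / 238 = 0.05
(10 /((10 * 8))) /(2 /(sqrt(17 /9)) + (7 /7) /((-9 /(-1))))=-153 /23192 + 243 * sqrt(17) /11596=0.08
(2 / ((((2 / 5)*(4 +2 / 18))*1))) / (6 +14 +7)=5 / 111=0.05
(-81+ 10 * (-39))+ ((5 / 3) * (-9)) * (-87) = 834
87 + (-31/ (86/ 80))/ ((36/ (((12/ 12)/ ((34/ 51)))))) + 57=18421/ 129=142.80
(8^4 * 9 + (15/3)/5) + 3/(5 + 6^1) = 405518/11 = 36865.27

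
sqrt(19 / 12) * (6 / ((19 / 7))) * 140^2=137200 * sqrt(57) / 19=54517.75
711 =711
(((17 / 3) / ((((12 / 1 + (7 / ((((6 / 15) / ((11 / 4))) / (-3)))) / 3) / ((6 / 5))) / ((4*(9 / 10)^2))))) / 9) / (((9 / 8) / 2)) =-256 / 2125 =-0.12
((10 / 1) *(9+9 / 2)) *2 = 270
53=53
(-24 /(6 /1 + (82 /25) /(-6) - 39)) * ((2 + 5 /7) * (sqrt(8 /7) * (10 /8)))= 21375 * sqrt(14) /30821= 2.59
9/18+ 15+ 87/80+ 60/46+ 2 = 36601/1840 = 19.89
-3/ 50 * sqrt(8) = -3 * sqrt(2)/ 25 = -0.17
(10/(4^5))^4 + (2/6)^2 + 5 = 3161095935481/618475290624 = 5.11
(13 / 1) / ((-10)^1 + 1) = -13 / 9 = -1.44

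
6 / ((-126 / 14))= -2 / 3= -0.67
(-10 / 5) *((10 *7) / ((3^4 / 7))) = -980 / 81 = -12.10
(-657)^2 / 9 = 47961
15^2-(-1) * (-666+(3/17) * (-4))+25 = -7084/17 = -416.71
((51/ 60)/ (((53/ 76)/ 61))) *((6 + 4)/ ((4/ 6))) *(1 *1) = 1115.26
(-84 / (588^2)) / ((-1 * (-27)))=-0.00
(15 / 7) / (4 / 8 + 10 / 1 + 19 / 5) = 150 / 1001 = 0.15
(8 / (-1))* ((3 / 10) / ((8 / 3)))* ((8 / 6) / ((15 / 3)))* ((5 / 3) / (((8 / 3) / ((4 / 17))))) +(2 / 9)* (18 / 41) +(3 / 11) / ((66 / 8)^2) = 922241 / 13915605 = 0.07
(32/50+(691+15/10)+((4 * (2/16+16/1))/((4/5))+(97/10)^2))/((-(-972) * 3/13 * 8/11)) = 8273551/1555200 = 5.32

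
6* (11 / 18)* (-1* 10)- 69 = -317 / 3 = -105.67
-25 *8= -200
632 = 632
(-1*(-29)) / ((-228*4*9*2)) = -29 / 16416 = -0.00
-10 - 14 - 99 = -123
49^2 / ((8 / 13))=31213 / 8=3901.62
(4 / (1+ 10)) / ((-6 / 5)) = -10 / 33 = -0.30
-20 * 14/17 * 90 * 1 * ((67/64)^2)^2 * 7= -222166109025/17825792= -12463.18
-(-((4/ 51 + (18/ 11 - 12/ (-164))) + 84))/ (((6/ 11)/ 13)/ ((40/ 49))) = 73290620/ 43911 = 1669.07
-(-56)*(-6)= -336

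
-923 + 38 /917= -922.96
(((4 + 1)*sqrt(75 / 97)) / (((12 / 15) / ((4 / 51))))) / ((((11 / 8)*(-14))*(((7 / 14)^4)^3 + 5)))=-2048000*sqrt(291) / 7801602039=-0.00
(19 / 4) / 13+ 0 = 19 / 52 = 0.37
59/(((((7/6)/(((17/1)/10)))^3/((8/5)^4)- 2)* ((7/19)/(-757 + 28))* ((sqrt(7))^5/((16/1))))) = 7386.25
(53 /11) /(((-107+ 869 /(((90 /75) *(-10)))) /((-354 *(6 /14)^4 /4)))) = 4559166 /56862883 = 0.08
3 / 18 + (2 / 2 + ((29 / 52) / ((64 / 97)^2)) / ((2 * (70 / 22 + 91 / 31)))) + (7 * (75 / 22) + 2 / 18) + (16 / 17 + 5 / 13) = 39738784446131 / 1495518216192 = 26.57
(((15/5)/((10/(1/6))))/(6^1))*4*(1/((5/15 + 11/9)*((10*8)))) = 3/11200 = 0.00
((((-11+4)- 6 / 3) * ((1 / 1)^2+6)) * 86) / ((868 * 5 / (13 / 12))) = -1677 / 1240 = -1.35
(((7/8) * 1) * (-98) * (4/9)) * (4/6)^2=-1372/81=-16.94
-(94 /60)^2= -2209 /900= -2.45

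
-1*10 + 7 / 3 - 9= -50 / 3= -16.67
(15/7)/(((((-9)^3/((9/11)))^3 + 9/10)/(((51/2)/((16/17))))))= -7225/88025525168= -0.00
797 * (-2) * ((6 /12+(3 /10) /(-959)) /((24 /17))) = -8115851 /14385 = -564.19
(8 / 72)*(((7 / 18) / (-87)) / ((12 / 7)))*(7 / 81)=-343 / 13699368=-0.00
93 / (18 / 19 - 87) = -589 / 545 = -1.08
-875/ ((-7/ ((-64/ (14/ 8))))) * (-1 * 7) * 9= 288000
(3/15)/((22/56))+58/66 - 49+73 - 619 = -97946/165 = -593.61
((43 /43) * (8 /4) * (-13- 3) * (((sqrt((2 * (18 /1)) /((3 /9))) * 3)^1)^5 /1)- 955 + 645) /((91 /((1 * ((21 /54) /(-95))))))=31 /2223 + 30233088 * sqrt(3) /1235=42401.02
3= 3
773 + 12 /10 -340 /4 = 689.20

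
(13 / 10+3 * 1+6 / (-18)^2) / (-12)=-583 / 1620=-0.36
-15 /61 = -0.25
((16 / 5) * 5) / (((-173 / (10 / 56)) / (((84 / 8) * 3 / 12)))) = -15 / 346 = -0.04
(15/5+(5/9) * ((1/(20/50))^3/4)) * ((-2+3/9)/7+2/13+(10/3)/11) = 108697/96096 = 1.13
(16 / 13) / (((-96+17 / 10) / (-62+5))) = 9120 / 12259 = 0.74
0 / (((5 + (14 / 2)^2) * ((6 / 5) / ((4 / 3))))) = 0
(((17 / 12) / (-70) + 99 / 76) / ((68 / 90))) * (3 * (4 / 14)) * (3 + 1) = 184203 / 31654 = 5.82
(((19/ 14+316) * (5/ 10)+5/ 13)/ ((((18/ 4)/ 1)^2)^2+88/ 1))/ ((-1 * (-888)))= 0.00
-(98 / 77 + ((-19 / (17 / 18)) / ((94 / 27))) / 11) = -6569 / 8789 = -0.75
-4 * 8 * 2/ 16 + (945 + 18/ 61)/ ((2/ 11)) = 633805/ 122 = 5195.12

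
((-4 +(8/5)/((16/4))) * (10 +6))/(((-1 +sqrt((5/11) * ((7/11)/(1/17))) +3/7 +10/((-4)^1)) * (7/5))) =9856 * sqrt(595)/11901 +332992/11901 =48.18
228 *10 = 2280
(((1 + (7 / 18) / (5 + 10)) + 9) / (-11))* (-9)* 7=18949 / 330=57.42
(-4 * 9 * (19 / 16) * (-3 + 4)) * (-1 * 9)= 1539 / 4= 384.75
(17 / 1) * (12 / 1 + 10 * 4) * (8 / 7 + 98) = 613496 / 7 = 87642.29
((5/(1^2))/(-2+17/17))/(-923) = 5/923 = 0.01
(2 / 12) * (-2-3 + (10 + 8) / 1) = 13 / 6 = 2.17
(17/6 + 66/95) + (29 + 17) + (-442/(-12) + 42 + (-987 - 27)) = -252407/285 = -885.64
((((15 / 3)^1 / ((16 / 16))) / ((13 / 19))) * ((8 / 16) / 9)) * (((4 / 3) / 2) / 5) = 19 / 351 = 0.05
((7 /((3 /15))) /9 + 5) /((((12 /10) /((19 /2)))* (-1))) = -1900 /27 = -70.37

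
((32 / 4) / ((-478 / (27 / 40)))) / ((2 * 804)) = -9 / 1281040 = -0.00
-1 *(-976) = 976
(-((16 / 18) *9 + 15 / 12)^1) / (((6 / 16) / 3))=-74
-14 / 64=-7 / 32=-0.22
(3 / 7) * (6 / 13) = 18 / 91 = 0.20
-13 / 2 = -6.50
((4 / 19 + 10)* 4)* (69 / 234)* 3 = 8924 / 247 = 36.13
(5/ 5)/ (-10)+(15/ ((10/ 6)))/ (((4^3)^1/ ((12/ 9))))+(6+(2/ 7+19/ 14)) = 4329/ 560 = 7.73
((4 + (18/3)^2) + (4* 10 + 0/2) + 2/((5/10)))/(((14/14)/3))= 252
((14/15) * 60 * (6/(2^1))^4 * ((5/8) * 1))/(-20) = -567/4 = -141.75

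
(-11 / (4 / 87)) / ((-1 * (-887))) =-957 / 3548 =-0.27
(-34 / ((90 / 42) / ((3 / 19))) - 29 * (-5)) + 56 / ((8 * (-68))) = 919851 / 6460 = 142.39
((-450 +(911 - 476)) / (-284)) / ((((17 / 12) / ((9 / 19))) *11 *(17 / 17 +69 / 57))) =135 / 185878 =0.00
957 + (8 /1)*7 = 1013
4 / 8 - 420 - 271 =-690.50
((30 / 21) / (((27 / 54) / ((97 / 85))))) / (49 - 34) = 388 / 1785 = 0.22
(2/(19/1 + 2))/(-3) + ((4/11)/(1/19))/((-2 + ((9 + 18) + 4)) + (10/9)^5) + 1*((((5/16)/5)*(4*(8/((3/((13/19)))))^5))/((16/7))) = 201945574823261254/83969987612279769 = 2.40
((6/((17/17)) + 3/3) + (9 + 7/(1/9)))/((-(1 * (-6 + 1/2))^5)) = 2528/161051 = 0.02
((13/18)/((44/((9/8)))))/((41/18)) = 117/14432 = 0.01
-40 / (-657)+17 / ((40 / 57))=638233 / 26280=24.29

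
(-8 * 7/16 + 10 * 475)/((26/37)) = 351241/52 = 6754.63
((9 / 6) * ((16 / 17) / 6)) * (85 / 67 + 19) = 5432 / 1139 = 4.77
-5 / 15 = -1 / 3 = -0.33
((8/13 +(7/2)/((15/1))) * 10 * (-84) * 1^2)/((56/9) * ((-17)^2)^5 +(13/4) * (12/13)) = -83412/1467643559527223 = -0.00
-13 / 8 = -1.62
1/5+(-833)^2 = 3469446/5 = 693889.20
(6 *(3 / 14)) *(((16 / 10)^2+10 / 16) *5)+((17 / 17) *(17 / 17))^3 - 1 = 20.48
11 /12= 0.92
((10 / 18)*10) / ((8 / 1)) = 25 / 36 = 0.69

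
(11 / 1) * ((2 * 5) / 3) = 110 / 3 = 36.67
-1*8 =-8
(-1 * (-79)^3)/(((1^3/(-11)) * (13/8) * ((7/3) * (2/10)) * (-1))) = 650811480/91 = 7151774.51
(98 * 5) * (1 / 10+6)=2989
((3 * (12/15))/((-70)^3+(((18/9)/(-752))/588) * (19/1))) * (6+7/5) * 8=-0.00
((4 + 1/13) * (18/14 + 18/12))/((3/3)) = 159/14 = 11.36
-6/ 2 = -3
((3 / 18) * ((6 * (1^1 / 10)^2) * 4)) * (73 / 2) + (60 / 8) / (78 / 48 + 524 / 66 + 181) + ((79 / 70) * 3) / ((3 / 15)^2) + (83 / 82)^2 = 737164251909 / 8456942900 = 87.17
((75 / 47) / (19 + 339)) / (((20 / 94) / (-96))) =-360 / 179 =-2.01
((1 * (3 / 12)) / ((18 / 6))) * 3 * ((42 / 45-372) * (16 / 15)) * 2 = -197.90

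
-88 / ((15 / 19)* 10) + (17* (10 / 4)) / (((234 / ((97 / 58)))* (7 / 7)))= -7358003 / 678600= -10.84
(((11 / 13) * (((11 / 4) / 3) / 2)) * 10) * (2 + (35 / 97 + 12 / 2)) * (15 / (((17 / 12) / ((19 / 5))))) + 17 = 28331764 / 21437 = 1321.63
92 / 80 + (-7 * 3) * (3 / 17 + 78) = -557789 / 340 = -1640.56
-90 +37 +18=-35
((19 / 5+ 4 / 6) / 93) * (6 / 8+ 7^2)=13333 / 5580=2.39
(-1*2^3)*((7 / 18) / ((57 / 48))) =-448 / 171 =-2.62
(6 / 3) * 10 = 20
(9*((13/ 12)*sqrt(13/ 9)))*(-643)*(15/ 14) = -125385*sqrt(13)/ 56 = -8072.89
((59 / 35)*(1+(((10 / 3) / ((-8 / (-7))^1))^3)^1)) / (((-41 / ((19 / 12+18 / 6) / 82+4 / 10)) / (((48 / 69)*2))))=-5902627211 / 8768768400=-0.67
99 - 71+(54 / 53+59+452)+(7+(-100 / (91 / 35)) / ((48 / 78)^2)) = 377747 / 848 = 445.46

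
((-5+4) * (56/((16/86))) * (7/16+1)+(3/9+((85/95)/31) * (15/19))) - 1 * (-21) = -220954055/537168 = -411.33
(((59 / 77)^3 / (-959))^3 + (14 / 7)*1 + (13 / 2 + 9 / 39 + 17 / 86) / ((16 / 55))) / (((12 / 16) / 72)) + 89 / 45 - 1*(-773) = 6867985201571933133838433444434328 / 2111041007779384857051021211065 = 3253.36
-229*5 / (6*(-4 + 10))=-1145 / 36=-31.81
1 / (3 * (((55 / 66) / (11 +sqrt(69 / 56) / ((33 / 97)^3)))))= 22 / 5 +912673 * sqrt(966) / 2515590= 15.68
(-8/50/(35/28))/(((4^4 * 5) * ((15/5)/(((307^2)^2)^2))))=-78905450517641748001/30000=-2630181683921391.60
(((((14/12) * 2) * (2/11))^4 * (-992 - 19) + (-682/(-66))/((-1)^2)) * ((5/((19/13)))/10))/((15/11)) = -6063031/1078110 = -5.62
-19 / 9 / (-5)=0.42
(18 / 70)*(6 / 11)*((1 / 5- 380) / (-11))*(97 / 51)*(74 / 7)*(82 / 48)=838307853 / 5039650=166.34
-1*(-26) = 26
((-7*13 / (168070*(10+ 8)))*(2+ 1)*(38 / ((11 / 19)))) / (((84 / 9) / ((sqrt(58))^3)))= -136097*sqrt(58) / 3697540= -0.28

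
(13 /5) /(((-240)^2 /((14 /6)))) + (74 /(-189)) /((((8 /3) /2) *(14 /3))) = -2659541 /42336000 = -0.06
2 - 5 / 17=29 / 17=1.71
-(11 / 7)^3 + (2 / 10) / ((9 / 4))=-58523 / 15435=-3.79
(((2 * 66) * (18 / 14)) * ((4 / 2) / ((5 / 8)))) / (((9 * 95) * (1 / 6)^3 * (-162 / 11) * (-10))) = 15488 / 16625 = 0.93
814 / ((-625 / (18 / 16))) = -3663 / 2500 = -1.47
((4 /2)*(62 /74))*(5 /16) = 155 /296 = 0.52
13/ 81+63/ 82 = 6169/ 6642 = 0.93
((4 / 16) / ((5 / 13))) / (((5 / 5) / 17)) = 221 / 20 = 11.05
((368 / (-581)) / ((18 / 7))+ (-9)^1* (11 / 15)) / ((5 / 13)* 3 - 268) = 332423 / 12956715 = 0.03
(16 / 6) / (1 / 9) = 24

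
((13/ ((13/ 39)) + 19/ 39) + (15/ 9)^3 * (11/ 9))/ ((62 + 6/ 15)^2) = 3565375/ 307509696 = 0.01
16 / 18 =8 / 9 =0.89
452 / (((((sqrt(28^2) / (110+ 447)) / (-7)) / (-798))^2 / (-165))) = -920912927308605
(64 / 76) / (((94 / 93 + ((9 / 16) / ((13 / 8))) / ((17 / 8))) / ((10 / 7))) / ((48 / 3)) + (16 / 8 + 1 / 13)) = 26307840 / 66488353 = 0.40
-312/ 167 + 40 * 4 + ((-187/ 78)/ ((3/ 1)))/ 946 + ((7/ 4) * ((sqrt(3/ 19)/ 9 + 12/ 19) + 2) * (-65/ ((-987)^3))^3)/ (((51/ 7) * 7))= 274625 * sqrt(57)/ 4429784628888621880159696878324 + 7265827810934366566442666812706316503/ 45948187162293279819838686964686708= 158.13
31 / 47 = 0.66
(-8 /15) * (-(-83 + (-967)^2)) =7480048 /15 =498669.87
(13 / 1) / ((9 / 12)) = 52 / 3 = 17.33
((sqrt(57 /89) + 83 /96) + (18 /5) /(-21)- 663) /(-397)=2225351 /1333920- sqrt(5073) /35333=1.67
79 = 79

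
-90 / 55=-18 / 11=-1.64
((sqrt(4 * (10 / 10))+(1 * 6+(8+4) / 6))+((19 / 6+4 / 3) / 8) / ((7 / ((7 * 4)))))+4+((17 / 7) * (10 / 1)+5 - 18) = 771 / 28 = 27.54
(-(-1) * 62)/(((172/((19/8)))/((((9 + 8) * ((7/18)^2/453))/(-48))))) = -490637/4846998528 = -0.00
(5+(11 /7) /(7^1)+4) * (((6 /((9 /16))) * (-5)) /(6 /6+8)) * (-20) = 1446400 /1323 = 1093.27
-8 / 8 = -1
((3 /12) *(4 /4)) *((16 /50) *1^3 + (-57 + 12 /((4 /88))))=5183 /100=51.83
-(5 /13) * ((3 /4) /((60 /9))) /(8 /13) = -9 /128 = -0.07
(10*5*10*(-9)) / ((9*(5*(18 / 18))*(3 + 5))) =-25 / 2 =-12.50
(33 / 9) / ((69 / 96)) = 352 / 69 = 5.10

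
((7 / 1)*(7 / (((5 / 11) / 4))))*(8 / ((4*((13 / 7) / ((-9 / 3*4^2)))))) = -1448832 / 65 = -22289.72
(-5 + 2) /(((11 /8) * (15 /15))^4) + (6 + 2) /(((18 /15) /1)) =255956 /43923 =5.83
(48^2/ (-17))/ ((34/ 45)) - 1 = -52129/ 289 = -180.38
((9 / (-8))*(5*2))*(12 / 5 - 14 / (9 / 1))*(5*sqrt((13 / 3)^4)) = -891.94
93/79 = 1.18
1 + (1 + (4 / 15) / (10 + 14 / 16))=2.02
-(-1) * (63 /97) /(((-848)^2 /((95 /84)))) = 285 /279012352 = 0.00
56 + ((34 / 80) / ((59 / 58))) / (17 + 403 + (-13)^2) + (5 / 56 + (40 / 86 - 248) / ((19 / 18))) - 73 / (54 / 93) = -304.14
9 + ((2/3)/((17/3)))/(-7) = 1069/119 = 8.98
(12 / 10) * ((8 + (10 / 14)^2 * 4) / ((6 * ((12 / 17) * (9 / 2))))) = 1394 / 2205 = 0.63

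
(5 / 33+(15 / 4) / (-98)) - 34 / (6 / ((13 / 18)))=-463291 / 116424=-3.98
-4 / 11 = -0.36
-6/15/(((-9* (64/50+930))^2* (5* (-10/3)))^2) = -125/428389348109913515808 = -0.00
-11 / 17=-0.65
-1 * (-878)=878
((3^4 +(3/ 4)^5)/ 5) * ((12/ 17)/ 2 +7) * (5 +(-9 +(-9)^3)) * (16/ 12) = -508133925/ 4352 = -116758.71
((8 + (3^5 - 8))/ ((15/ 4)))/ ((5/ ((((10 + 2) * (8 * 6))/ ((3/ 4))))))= 248832/ 25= 9953.28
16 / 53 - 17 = -885 / 53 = -16.70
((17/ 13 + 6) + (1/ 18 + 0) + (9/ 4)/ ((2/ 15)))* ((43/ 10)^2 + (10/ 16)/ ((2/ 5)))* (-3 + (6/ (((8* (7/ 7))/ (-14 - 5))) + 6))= -13997879/ 2560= -5467.92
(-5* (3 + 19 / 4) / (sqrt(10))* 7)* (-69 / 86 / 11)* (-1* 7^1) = -104811* sqrt(10) / 7568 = -43.80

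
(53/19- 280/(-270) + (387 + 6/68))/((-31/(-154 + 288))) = -456828445/270351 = -1689.76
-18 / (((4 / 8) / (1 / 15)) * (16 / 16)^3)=-12 / 5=-2.40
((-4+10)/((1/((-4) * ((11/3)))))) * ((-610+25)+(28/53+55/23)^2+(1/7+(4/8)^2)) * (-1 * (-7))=527318751102/1485961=354867.15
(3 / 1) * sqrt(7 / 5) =3 * sqrt(35) / 5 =3.55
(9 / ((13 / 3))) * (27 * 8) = 5832 / 13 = 448.62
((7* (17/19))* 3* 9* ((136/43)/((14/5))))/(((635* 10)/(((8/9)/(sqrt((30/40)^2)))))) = 18496/518795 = 0.04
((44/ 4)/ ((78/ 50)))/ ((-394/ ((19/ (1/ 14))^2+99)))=-19485125/ 15366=-1268.07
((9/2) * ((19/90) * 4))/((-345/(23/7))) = -19/525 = -0.04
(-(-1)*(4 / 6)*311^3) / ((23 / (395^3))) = 3707681753002250 / 69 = 53734518159452.90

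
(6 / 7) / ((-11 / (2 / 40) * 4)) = -3 / 3080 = -0.00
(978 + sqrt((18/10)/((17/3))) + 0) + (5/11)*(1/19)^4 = 3*sqrt(255)/85 + 1401993323/1433531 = 978.56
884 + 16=900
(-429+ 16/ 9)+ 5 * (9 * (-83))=-37460/ 9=-4162.22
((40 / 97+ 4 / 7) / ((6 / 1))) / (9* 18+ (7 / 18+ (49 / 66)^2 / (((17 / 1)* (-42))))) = 49466736 / 48990521531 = 0.00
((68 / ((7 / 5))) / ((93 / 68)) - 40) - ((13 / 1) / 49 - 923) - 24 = 4075094 / 4557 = 894.25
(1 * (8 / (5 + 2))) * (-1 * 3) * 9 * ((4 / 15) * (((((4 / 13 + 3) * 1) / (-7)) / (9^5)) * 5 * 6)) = 2752 / 1393119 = 0.00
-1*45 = -45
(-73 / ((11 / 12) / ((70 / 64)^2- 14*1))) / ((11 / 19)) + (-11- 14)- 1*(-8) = 54028279 / 30976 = 1744.20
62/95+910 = 86512/95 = 910.65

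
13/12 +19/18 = 77/36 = 2.14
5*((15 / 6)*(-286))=-3575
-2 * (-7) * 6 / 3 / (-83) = -28 / 83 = -0.34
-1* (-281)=281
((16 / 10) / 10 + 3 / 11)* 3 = 357 / 275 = 1.30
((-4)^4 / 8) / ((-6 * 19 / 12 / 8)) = -512 / 19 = -26.95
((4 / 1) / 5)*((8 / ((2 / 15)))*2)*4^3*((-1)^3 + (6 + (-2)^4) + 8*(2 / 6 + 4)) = 342016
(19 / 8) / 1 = 19 / 8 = 2.38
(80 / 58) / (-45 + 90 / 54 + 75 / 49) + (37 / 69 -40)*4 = -388282916 / 2459229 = -157.89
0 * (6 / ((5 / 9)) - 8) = 0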